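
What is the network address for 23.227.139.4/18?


IP:   00010111.11100011.10001011.00000100
Mask: 11111111.11111111.11000000.00000000
AND operation:
Net:  00010111.11100011.10000000.00000000
Network: 23.227.128.0/18


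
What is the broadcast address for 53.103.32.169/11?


Network: 53.96.0.0/11
Host bits = 21
Set all host bits to 1:
Broadcast: 53.127.255.255


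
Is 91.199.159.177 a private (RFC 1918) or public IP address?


RFC 1918 private ranges:
  10.0.0.0/8 (10.0.0.0 - 10.255.255.255)
  172.16.0.0/12 (172.16.0.0 - 172.31.255.255)
  192.168.0.0/16 (192.168.0.0 - 192.168.255.255)
Public (not in any RFC 1918 range)


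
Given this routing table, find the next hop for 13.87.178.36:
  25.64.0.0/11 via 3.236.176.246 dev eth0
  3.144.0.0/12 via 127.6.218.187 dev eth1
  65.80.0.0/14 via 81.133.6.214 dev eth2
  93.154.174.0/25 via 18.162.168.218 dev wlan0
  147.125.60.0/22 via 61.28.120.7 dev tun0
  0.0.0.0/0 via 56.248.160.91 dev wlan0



Longest prefix match for 13.87.178.36:
  /11 25.64.0.0: no
  /12 3.144.0.0: no
  /14 65.80.0.0: no
  /25 93.154.174.0: no
  /22 147.125.60.0: no
  /0 0.0.0.0: MATCH
Selected: next-hop 56.248.160.91 via wlan0 (matched /0)


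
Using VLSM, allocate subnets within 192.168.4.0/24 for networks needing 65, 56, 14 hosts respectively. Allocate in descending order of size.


65 hosts -> /25 (126 usable): 192.168.4.0/25
56 hosts -> /26 (62 usable): 192.168.4.128/26
14 hosts -> /28 (14 usable): 192.168.4.192/28
Allocation: 192.168.4.0/25 (65 hosts, 126 usable); 192.168.4.128/26 (56 hosts, 62 usable); 192.168.4.192/28 (14 hosts, 14 usable)


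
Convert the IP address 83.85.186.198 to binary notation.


83 = 01010011
85 = 01010101
186 = 10111010
198 = 11000110
Binary: 01010011.01010101.10111010.11000110


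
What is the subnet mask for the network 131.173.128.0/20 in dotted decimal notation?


/20 means 20 network bits, 12 host bits
Binary: 11111111111111111111000000000000
Mask: 255.255.240.0


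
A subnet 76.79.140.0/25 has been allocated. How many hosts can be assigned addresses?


Host bits = 32 - 25 = 7
Total addresses = 2^7 = 128
Usable = total - 2 (network and broadcast)
Usable hosts: 126


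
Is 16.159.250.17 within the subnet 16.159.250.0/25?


Subnet network: 16.159.250.0
Test IP AND mask: 16.159.250.0
Yes, 16.159.250.17 is in 16.159.250.0/25


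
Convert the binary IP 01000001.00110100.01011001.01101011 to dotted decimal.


01000001 = 65
00110100 = 52
01011001 = 89
01101011 = 107
IP: 65.52.89.107


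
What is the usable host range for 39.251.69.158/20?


Network: 39.251.64.0
Broadcast: 39.251.79.255
First usable = network + 1
Last usable = broadcast - 1
Range: 39.251.64.1 to 39.251.79.254


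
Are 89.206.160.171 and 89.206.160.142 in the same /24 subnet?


Mask: 255.255.255.0
89.206.160.171 AND mask = 89.206.160.0
89.206.160.142 AND mask = 89.206.160.0
Yes, same subnet (89.206.160.0)


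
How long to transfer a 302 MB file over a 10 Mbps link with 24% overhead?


Effective throughput = 10 * (1 - 24/100) = 7.6 Mbps
File size in Mb = 302 * 8 = 2416 Mb
Time = 2416 / 7.6
Time = 317.8947 seconds


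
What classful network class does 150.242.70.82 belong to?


First octet: 150
Binary: 10010110
10xxxxxx -> Class B (128-191)
Class B, default mask 255.255.0.0 (/16)


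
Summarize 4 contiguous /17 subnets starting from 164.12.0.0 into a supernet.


Original prefix: /17
Number of subnets: 4 = 2^2
New prefix = 17 - 2 = 15
Supernet: 164.12.0.0/15


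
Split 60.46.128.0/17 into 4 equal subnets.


New prefix = 17 + 2 = 19
Each subnet has 8192 addresses
  60.46.128.0/19
  60.46.160.0/19
  60.46.192.0/19
  60.46.224.0/19
Subnets: 60.46.128.0/19, 60.46.160.0/19, 60.46.192.0/19, 60.46.224.0/19


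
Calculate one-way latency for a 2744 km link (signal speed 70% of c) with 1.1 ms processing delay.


Speed = 0.7 * 3e5 km/s = 210000 km/s
Propagation delay = 2744 / 210000 = 0.0131 s = 13.0667 ms
Processing delay = 1.1 ms
Total one-way latency = 14.1667 ms


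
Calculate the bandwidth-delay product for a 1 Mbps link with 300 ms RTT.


BDP = bandwidth * RTT
= 1 Mbps * 300 ms
= 1 * 1e6 * 300 / 1000 bits
= 300000 bits
= 37500 bytes
= 36.6211 KB
BDP = 300000 bits (37500 bytes)


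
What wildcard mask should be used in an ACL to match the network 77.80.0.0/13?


Subnet mask: 255.248.0.0
Wildcard = 255.255.255.255 - subnet mask
255 - 255 = 0
255 - 248 = 7
255 - 0 = 255
255 - 0 = 255
Wildcard: 0.7.255.255


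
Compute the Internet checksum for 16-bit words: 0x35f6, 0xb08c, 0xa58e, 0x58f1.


Sum all words (with carry folding):
+ 0x35f6 = 0x35f6
+ 0xb08c = 0xe682
+ 0xa58e = 0x8c11
+ 0x58f1 = 0xe502
One's complement: ~0xe502
Checksum = 0x1afd


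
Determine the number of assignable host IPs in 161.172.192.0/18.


Host bits = 32 - 18 = 14
Total addresses = 2^14 = 16384
Usable = total - 2 (network and broadcast)
Usable hosts: 16382


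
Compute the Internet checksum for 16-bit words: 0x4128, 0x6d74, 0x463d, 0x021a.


Sum all words (with carry folding):
+ 0x4128 = 0x4128
+ 0x6d74 = 0xae9c
+ 0x463d = 0xf4d9
+ 0x021a = 0xf6f3
One's complement: ~0xf6f3
Checksum = 0x090c


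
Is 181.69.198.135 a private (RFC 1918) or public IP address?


RFC 1918 private ranges:
  10.0.0.0/8 (10.0.0.0 - 10.255.255.255)
  172.16.0.0/12 (172.16.0.0 - 172.31.255.255)
  192.168.0.0/16 (192.168.0.0 - 192.168.255.255)
Public (not in any RFC 1918 range)


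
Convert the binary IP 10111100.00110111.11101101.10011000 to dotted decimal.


10111100 = 188
00110111 = 55
11101101 = 237
10011000 = 152
IP: 188.55.237.152


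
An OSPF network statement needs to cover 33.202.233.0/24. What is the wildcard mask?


Subnet mask: 255.255.255.0
Wildcard = 255.255.255.255 - subnet mask
255 - 255 = 0
255 - 255 = 0
255 - 255 = 0
255 - 0 = 255
Wildcard: 0.0.0.255


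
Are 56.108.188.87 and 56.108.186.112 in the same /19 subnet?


Mask: 255.255.224.0
56.108.188.87 AND mask = 56.108.160.0
56.108.186.112 AND mask = 56.108.160.0
Yes, same subnet (56.108.160.0)


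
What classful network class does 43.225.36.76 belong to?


First octet: 43
Binary: 00101011
0xxxxxxx -> Class A (1-126)
Class A, default mask 255.0.0.0 (/8)


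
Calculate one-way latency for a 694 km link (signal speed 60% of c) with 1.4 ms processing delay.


Speed = 0.6 * 3e5 km/s = 180000 km/s
Propagation delay = 694 / 180000 = 0.0039 s = 3.8556 ms
Processing delay = 1.4 ms
Total one-way latency = 5.2556 ms


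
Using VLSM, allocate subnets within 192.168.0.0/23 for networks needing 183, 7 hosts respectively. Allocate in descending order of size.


183 hosts -> /24 (254 usable): 192.168.0.0/24
7 hosts -> /28 (14 usable): 192.168.1.0/28
Allocation: 192.168.0.0/24 (183 hosts, 254 usable); 192.168.1.0/28 (7 hosts, 14 usable)


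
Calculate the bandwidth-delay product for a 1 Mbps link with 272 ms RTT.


BDP = bandwidth * RTT
= 1 Mbps * 272 ms
= 1 * 1e6 * 272 / 1000 bits
= 272000 bits
= 34000 bytes
= 33.2031 KB
BDP = 272000 bits (34000 bytes)


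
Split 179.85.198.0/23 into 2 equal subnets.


New prefix = 23 + 1 = 24
Each subnet has 256 addresses
  179.85.198.0/24
  179.85.199.0/24
Subnets: 179.85.198.0/24, 179.85.199.0/24


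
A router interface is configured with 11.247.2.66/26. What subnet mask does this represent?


/26 means 26 network bits, 6 host bits
Binary: 11111111111111111111111111000000
Mask: 255.255.255.192


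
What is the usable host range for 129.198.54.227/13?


Network: 129.192.0.0
Broadcast: 129.199.255.255
First usable = network + 1
Last usable = broadcast - 1
Range: 129.192.0.1 to 129.199.255.254


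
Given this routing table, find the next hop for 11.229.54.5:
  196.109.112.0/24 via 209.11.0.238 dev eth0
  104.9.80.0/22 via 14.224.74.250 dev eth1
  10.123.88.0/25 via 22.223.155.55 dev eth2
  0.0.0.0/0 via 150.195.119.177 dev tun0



Longest prefix match for 11.229.54.5:
  /24 196.109.112.0: no
  /22 104.9.80.0: no
  /25 10.123.88.0: no
  /0 0.0.0.0: MATCH
Selected: next-hop 150.195.119.177 via tun0 (matched /0)


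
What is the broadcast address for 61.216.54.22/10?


Network: 61.192.0.0/10
Host bits = 22
Set all host bits to 1:
Broadcast: 61.255.255.255


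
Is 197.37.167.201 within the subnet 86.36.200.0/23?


Subnet network: 86.36.200.0
Test IP AND mask: 197.37.166.0
No, 197.37.167.201 is not in 86.36.200.0/23


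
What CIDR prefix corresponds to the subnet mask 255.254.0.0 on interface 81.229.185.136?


Binary: 11111111.11111110.00000000.00000000
Count leading 1s
Prefix: /15


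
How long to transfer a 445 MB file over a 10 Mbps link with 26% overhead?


Effective throughput = 10 * (1 - 26/100) = 7.4 Mbps
File size in Mb = 445 * 8 = 3560 Mb
Time = 3560 / 7.4
Time = 481.0811 seconds


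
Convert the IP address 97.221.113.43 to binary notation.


97 = 01100001
221 = 11011101
113 = 01110001
43 = 00101011
Binary: 01100001.11011101.01110001.00101011


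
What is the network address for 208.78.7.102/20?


IP:   11010000.01001110.00000111.01100110
Mask: 11111111.11111111.11110000.00000000
AND operation:
Net:  11010000.01001110.00000000.00000000
Network: 208.78.0.0/20


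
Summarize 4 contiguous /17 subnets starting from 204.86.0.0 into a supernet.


Original prefix: /17
Number of subnets: 4 = 2^2
New prefix = 17 - 2 = 15
Supernet: 204.86.0.0/15


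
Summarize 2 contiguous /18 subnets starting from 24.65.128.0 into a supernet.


Original prefix: /18
Number of subnets: 2 = 2^1
New prefix = 18 - 1 = 17
Supernet: 24.65.128.0/17


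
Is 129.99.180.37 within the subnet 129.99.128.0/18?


Subnet network: 129.99.128.0
Test IP AND mask: 129.99.128.0
Yes, 129.99.180.37 is in 129.99.128.0/18


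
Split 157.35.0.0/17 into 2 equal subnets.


New prefix = 17 + 1 = 18
Each subnet has 16384 addresses
  157.35.0.0/18
  157.35.64.0/18
Subnets: 157.35.0.0/18, 157.35.64.0/18


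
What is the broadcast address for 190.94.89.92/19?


Network: 190.94.64.0/19
Host bits = 13
Set all host bits to 1:
Broadcast: 190.94.95.255


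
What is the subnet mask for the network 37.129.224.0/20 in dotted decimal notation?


/20 means 20 network bits, 12 host bits
Binary: 11111111111111111111000000000000
Mask: 255.255.240.0


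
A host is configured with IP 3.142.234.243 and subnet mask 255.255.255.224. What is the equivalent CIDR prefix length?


Binary: 11111111.11111111.11111111.11100000
Count leading 1s
Prefix: /27


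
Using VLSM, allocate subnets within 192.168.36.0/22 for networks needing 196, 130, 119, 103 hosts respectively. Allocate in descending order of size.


196 hosts -> /24 (254 usable): 192.168.36.0/24
130 hosts -> /24 (254 usable): 192.168.37.0/24
119 hosts -> /25 (126 usable): 192.168.38.0/25
103 hosts -> /25 (126 usable): 192.168.38.128/25
Allocation: 192.168.36.0/24 (196 hosts, 254 usable); 192.168.37.0/24 (130 hosts, 254 usable); 192.168.38.0/25 (119 hosts, 126 usable); 192.168.38.128/25 (103 hosts, 126 usable)


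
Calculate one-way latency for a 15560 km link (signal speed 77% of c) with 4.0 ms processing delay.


Speed = 0.77 * 3e5 km/s = 231000 km/s
Propagation delay = 15560 / 231000 = 0.0674 s = 67.3593 ms
Processing delay = 4.0 ms
Total one-way latency = 71.3593 ms


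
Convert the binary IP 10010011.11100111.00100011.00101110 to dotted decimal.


10010011 = 147
11100111 = 231
00100011 = 35
00101110 = 46
IP: 147.231.35.46


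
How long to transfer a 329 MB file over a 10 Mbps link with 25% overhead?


Effective throughput = 10 * (1 - 25/100) = 7.5 Mbps
File size in Mb = 329 * 8 = 2632 Mb
Time = 2632 / 7.5
Time = 350.9333 seconds


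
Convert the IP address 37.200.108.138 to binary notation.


37 = 00100101
200 = 11001000
108 = 01101100
138 = 10001010
Binary: 00100101.11001000.01101100.10001010


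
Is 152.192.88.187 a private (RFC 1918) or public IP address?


RFC 1918 private ranges:
  10.0.0.0/8 (10.0.0.0 - 10.255.255.255)
  172.16.0.0/12 (172.16.0.0 - 172.31.255.255)
  192.168.0.0/16 (192.168.0.0 - 192.168.255.255)
Public (not in any RFC 1918 range)


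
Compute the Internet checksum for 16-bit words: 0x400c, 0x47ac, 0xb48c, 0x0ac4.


Sum all words (with carry folding):
+ 0x400c = 0x400c
+ 0x47ac = 0x87b8
+ 0xb48c = 0x3c45
+ 0x0ac4 = 0x4709
One's complement: ~0x4709
Checksum = 0xb8f6


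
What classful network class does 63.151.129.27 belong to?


First octet: 63
Binary: 00111111
0xxxxxxx -> Class A (1-126)
Class A, default mask 255.0.0.0 (/8)


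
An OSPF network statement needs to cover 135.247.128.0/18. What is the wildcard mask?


Subnet mask: 255.255.192.0
Wildcard = 255.255.255.255 - subnet mask
255 - 255 = 0
255 - 255 = 0
255 - 192 = 63
255 - 0 = 255
Wildcard: 0.0.63.255


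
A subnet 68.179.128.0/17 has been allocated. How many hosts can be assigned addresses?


Host bits = 32 - 17 = 15
Total addresses = 2^15 = 32768
Usable = total - 2 (network and broadcast)
Usable hosts: 32766


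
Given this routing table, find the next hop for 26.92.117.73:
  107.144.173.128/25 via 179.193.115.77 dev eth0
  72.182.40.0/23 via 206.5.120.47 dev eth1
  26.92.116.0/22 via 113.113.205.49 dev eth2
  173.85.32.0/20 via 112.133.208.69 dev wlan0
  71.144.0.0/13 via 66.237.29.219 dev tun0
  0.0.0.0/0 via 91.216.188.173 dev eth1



Longest prefix match for 26.92.117.73:
  /25 107.144.173.128: no
  /23 72.182.40.0: no
  /22 26.92.116.0: MATCH
  /20 173.85.32.0: no
  /13 71.144.0.0: no
  /0 0.0.0.0: MATCH
Selected: next-hop 113.113.205.49 via eth2 (matched /22)


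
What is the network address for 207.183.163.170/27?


IP:   11001111.10110111.10100011.10101010
Mask: 11111111.11111111.11111111.11100000
AND operation:
Net:  11001111.10110111.10100011.10100000
Network: 207.183.163.160/27


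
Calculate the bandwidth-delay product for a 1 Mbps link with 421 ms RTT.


BDP = bandwidth * RTT
= 1 Mbps * 421 ms
= 1 * 1e6 * 421 / 1000 bits
= 421000 bits
= 52625 bytes
= 51.3916 KB
BDP = 421000 bits (52625 bytes)


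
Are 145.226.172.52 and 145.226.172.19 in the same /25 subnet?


Mask: 255.255.255.128
145.226.172.52 AND mask = 145.226.172.0
145.226.172.19 AND mask = 145.226.172.0
Yes, same subnet (145.226.172.0)


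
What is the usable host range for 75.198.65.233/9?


Network: 75.128.0.0
Broadcast: 75.255.255.255
First usable = network + 1
Last usable = broadcast - 1
Range: 75.128.0.1 to 75.255.255.254


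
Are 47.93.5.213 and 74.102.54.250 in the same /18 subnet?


Mask: 255.255.192.0
47.93.5.213 AND mask = 47.93.0.0
74.102.54.250 AND mask = 74.102.0.0
No, different subnets (47.93.0.0 vs 74.102.0.0)


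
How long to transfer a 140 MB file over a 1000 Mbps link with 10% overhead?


Effective throughput = 1000 * (1 - 10/100) = 900 Mbps
File size in Mb = 140 * 8 = 1120 Mb
Time = 1120 / 900
Time = 1.2444 seconds


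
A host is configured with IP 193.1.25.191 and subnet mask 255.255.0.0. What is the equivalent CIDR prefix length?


Binary: 11111111.11111111.00000000.00000000
Count leading 1s
Prefix: /16


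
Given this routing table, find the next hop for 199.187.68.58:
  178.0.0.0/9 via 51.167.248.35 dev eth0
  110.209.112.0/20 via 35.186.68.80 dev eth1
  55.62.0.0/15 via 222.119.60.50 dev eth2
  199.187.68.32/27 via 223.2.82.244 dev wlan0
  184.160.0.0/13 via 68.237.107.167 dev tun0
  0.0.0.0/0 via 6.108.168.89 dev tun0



Longest prefix match for 199.187.68.58:
  /9 178.0.0.0: no
  /20 110.209.112.0: no
  /15 55.62.0.0: no
  /27 199.187.68.32: MATCH
  /13 184.160.0.0: no
  /0 0.0.0.0: MATCH
Selected: next-hop 223.2.82.244 via wlan0 (matched /27)


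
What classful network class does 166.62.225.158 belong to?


First octet: 166
Binary: 10100110
10xxxxxx -> Class B (128-191)
Class B, default mask 255.255.0.0 (/16)


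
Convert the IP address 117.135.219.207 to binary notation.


117 = 01110101
135 = 10000111
219 = 11011011
207 = 11001111
Binary: 01110101.10000111.11011011.11001111


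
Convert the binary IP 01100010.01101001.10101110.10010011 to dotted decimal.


01100010 = 98
01101001 = 105
10101110 = 174
10010011 = 147
IP: 98.105.174.147


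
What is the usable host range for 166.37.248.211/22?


Network: 166.37.248.0
Broadcast: 166.37.251.255
First usable = network + 1
Last usable = broadcast - 1
Range: 166.37.248.1 to 166.37.251.254


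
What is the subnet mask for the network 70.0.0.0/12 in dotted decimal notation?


/12 means 12 network bits, 20 host bits
Binary: 11111111111100000000000000000000
Mask: 255.240.0.0


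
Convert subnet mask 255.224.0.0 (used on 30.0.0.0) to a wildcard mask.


Subnet mask: 255.224.0.0
Wildcard = 255.255.255.255 - subnet mask
255 - 255 = 0
255 - 224 = 31
255 - 0 = 255
255 - 0 = 255
Wildcard: 0.31.255.255


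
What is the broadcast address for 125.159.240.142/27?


Network: 125.159.240.128/27
Host bits = 5
Set all host bits to 1:
Broadcast: 125.159.240.159


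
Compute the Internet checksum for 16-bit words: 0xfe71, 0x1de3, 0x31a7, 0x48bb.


Sum all words (with carry folding):
+ 0xfe71 = 0xfe71
+ 0x1de3 = 0x1c55
+ 0x31a7 = 0x4dfc
+ 0x48bb = 0x96b7
One's complement: ~0x96b7
Checksum = 0x6948


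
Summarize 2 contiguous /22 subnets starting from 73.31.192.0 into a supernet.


Original prefix: /22
Number of subnets: 2 = 2^1
New prefix = 22 - 1 = 21
Supernet: 73.31.192.0/21


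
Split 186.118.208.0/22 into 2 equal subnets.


New prefix = 22 + 1 = 23
Each subnet has 512 addresses
  186.118.208.0/23
  186.118.210.0/23
Subnets: 186.118.208.0/23, 186.118.210.0/23


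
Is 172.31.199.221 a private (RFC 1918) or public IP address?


RFC 1918 private ranges:
  10.0.0.0/8 (10.0.0.0 - 10.255.255.255)
  172.16.0.0/12 (172.16.0.0 - 172.31.255.255)
  192.168.0.0/16 (192.168.0.0 - 192.168.255.255)
Private (in 172.16.0.0/12)


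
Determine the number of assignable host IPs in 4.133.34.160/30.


Host bits = 32 - 30 = 2
Total addresses = 2^2 = 4
Usable = total - 2 (network and broadcast)
Usable hosts: 2


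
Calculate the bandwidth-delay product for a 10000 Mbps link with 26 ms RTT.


BDP = bandwidth * RTT
= 10000 Mbps * 26 ms
= 10000 * 1e6 * 26 / 1000 bits
= 260000000 bits
= 32500000 bytes
= 31738.2812 KB
BDP = 260000000 bits (32500000 bytes)


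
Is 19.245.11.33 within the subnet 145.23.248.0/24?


Subnet network: 145.23.248.0
Test IP AND mask: 19.245.11.0
No, 19.245.11.33 is not in 145.23.248.0/24


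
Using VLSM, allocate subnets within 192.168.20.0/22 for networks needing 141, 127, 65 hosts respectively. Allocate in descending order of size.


141 hosts -> /24 (254 usable): 192.168.20.0/24
127 hosts -> /24 (254 usable): 192.168.21.0/24
65 hosts -> /25 (126 usable): 192.168.22.0/25
Allocation: 192.168.20.0/24 (141 hosts, 254 usable); 192.168.21.0/24 (127 hosts, 254 usable); 192.168.22.0/25 (65 hosts, 126 usable)


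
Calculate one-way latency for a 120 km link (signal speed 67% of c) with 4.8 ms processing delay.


Speed = 0.67 * 3e5 km/s = 201000 km/s
Propagation delay = 120 / 201000 = 0.0006 s = 0.597 ms
Processing delay = 4.8 ms
Total one-way latency = 5.397 ms


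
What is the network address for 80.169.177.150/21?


IP:   01010000.10101001.10110001.10010110
Mask: 11111111.11111111.11111000.00000000
AND operation:
Net:  01010000.10101001.10110000.00000000
Network: 80.169.176.0/21


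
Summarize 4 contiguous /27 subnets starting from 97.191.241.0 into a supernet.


Original prefix: /27
Number of subnets: 4 = 2^2
New prefix = 27 - 2 = 25
Supernet: 97.191.241.0/25


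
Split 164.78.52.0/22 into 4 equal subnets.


New prefix = 22 + 2 = 24
Each subnet has 256 addresses
  164.78.52.0/24
  164.78.53.0/24
  164.78.54.0/24
  164.78.55.0/24
Subnets: 164.78.52.0/24, 164.78.53.0/24, 164.78.54.0/24, 164.78.55.0/24


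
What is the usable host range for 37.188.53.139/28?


Network: 37.188.53.128
Broadcast: 37.188.53.143
First usable = network + 1
Last usable = broadcast - 1
Range: 37.188.53.129 to 37.188.53.142


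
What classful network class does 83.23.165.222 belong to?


First octet: 83
Binary: 01010011
0xxxxxxx -> Class A (1-126)
Class A, default mask 255.0.0.0 (/8)


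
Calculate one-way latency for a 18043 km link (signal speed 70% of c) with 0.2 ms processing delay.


Speed = 0.7 * 3e5 km/s = 210000 km/s
Propagation delay = 18043 / 210000 = 0.0859 s = 85.919 ms
Processing delay = 0.2 ms
Total one-way latency = 86.119 ms


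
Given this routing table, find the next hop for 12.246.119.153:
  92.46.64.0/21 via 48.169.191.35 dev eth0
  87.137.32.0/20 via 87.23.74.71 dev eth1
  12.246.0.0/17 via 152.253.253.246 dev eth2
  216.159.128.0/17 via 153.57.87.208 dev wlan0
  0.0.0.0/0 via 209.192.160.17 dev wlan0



Longest prefix match for 12.246.119.153:
  /21 92.46.64.0: no
  /20 87.137.32.0: no
  /17 12.246.0.0: MATCH
  /17 216.159.128.0: no
  /0 0.0.0.0: MATCH
Selected: next-hop 152.253.253.246 via eth2 (matched /17)


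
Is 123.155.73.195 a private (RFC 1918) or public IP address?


RFC 1918 private ranges:
  10.0.0.0/8 (10.0.0.0 - 10.255.255.255)
  172.16.0.0/12 (172.16.0.0 - 172.31.255.255)
  192.168.0.0/16 (192.168.0.0 - 192.168.255.255)
Public (not in any RFC 1918 range)


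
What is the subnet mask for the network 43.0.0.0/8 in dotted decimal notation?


/8 means 8 network bits, 24 host bits
Binary: 11111111000000000000000000000000
Mask: 255.0.0.0


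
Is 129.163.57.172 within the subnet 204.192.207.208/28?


Subnet network: 204.192.207.208
Test IP AND mask: 129.163.57.160
No, 129.163.57.172 is not in 204.192.207.208/28


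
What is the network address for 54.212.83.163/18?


IP:   00110110.11010100.01010011.10100011
Mask: 11111111.11111111.11000000.00000000
AND operation:
Net:  00110110.11010100.01000000.00000000
Network: 54.212.64.0/18


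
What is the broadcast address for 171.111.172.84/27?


Network: 171.111.172.64/27
Host bits = 5
Set all host bits to 1:
Broadcast: 171.111.172.95


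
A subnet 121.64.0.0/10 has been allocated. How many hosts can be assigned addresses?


Host bits = 32 - 10 = 22
Total addresses = 2^22 = 4194304
Usable = total - 2 (network and broadcast)
Usable hosts: 4194302


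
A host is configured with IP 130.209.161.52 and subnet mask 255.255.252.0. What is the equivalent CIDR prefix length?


Binary: 11111111.11111111.11111100.00000000
Count leading 1s
Prefix: /22


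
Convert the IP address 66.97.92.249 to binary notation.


66 = 01000010
97 = 01100001
92 = 01011100
249 = 11111001
Binary: 01000010.01100001.01011100.11111001


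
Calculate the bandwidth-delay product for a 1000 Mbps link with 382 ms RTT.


BDP = bandwidth * RTT
= 1000 Mbps * 382 ms
= 1000 * 1e6 * 382 / 1000 bits
= 382000000 bits
= 47750000 bytes
= 46630.8594 KB
BDP = 382000000 bits (47750000 bytes)


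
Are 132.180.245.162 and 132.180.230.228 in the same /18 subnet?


Mask: 255.255.192.0
132.180.245.162 AND mask = 132.180.192.0
132.180.230.228 AND mask = 132.180.192.0
Yes, same subnet (132.180.192.0)


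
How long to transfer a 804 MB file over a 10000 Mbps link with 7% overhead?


Effective throughput = 10000 * (1 - 7/100) = 9300 Mbps
File size in Mb = 804 * 8 = 6432 Mb
Time = 6432 / 9300
Time = 0.6916 seconds


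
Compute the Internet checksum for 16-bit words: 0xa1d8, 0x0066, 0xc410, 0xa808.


Sum all words (with carry folding):
+ 0xa1d8 = 0xa1d8
+ 0x0066 = 0xa23e
+ 0xc410 = 0x664f
+ 0xa808 = 0x0e58
One's complement: ~0x0e58
Checksum = 0xf1a7


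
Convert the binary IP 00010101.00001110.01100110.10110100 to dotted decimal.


00010101 = 21
00001110 = 14
01100110 = 102
10110100 = 180
IP: 21.14.102.180


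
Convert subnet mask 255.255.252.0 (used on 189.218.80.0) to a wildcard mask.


Subnet mask: 255.255.252.0
Wildcard = 255.255.255.255 - subnet mask
255 - 255 = 0
255 - 255 = 0
255 - 252 = 3
255 - 0 = 255
Wildcard: 0.0.3.255


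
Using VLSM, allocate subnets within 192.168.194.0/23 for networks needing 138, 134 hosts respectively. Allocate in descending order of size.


138 hosts -> /24 (254 usable): 192.168.194.0/24
134 hosts -> /24 (254 usable): 192.168.195.0/24
Allocation: 192.168.194.0/24 (138 hosts, 254 usable); 192.168.195.0/24 (134 hosts, 254 usable)


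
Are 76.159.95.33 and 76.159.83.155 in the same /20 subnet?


Mask: 255.255.240.0
76.159.95.33 AND mask = 76.159.80.0
76.159.83.155 AND mask = 76.159.80.0
Yes, same subnet (76.159.80.0)


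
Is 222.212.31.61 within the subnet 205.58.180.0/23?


Subnet network: 205.58.180.0
Test IP AND mask: 222.212.30.0
No, 222.212.31.61 is not in 205.58.180.0/23


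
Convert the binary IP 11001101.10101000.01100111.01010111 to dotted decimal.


11001101 = 205
10101000 = 168
01100111 = 103
01010111 = 87
IP: 205.168.103.87


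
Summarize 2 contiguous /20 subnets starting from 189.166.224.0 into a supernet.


Original prefix: /20
Number of subnets: 2 = 2^1
New prefix = 20 - 1 = 19
Supernet: 189.166.224.0/19


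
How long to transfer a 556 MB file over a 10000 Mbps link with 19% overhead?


Effective throughput = 10000 * (1 - 19/100) = 8100.0 Mbps
File size in Mb = 556 * 8 = 4448 Mb
Time = 4448 / 8100.0
Time = 0.5491 seconds


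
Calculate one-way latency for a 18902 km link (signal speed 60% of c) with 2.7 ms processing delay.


Speed = 0.6 * 3e5 km/s = 180000 km/s
Propagation delay = 18902 / 180000 = 0.105 s = 105.0111 ms
Processing delay = 2.7 ms
Total one-way latency = 107.7111 ms


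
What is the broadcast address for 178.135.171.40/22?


Network: 178.135.168.0/22
Host bits = 10
Set all host bits to 1:
Broadcast: 178.135.171.255


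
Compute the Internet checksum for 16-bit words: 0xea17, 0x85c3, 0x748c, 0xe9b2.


Sum all words (with carry folding):
+ 0xea17 = 0xea17
+ 0x85c3 = 0x6fdb
+ 0x748c = 0xe467
+ 0xe9b2 = 0xce1a
One's complement: ~0xce1a
Checksum = 0x31e5


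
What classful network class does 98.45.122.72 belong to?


First octet: 98
Binary: 01100010
0xxxxxxx -> Class A (1-126)
Class A, default mask 255.0.0.0 (/8)


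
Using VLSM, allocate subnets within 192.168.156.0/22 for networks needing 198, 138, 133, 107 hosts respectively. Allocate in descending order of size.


198 hosts -> /24 (254 usable): 192.168.156.0/24
138 hosts -> /24 (254 usable): 192.168.157.0/24
133 hosts -> /24 (254 usable): 192.168.158.0/24
107 hosts -> /25 (126 usable): 192.168.159.0/25
Allocation: 192.168.156.0/24 (198 hosts, 254 usable); 192.168.157.0/24 (138 hosts, 254 usable); 192.168.158.0/24 (133 hosts, 254 usable); 192.168.159.0/25 (107 hosts, 126 usable)


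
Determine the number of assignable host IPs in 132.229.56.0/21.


Host bits = 32 - 21 = 11
Total addresses = 2^11 = 2048
Usable = total - 2 (network and broadcast)
Usable hosts: 2046


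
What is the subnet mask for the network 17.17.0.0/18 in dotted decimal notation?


/18 means 18 network bits, 14 host bits
Binary: 11111111111111111100000000000000
Mask: 255.255.192.0


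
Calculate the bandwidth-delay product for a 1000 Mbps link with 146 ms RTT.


BDP = bandwidth * RTT
= 1000 Mbps * 146 ms
= 1000 * 1e6 * 146 / 1000 bits
= 146000000 bits
= 18250000 bytes
= 17822.2656 KB
BDP = 146000000 bits (18250000 bytes)


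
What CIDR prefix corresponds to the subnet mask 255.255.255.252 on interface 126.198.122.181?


Binary: 11111111.11111111.11111111.11111100
Count leading 1s
Prefix: /30


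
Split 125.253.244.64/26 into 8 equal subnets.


New prefix = 26 + 3 = 29
Each subnet has 8 addresses
  125.253.244.64/29
  125.253.244.72/29
  125.253.244.80/29
  125.253.244.88/29
  125.253.244.96/29
  125.253.244.104/29
  125.253.244.112/29
  125.253.244.120/29
Subnets: 125.253.244.64/29, 125.253.244.72/29, 125.253.244.80/29, 125.253.244.88/29, 125.253.244.96/29, 125.253.244.104/29, 125.253.244.112/29, 125.253.244.120/29


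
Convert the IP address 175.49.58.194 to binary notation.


175 = 10101111
49 = 00110001
58 = 00111010
194 = 11000010
Binary: 10101111.00110001.00111010.11000010


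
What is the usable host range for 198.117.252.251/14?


Network: 198.116.0.0
Broadcast: 198.119.255.255
First usable = network + 1
Last usable = broadcast - 1
Range: 198.116.0.1 to 198.119.255.254


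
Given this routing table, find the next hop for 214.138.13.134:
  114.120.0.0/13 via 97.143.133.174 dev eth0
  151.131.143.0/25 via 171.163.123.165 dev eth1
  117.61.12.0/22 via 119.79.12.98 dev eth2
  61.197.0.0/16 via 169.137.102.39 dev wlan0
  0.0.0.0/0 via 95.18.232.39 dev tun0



Longest prefix match for 214.138.13.134:
  /13 114.120.0.0: no
  /25 151.131.143.0: no
  /22 117.61.12.0: no
  /16 61.197.0.0: no
  /0 0.0.0.0: MATCH
Selected: next-hop 95.18.232.39 via tun0 (matched /0)


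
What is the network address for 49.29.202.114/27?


IP:   00110001.00011101.11001010.01110010
Mask: 11111111.11111111.11111111.11100000
AND operation:
Net:  00110001.00011101.11001010.01100000
Network: 49.29.202.96/27


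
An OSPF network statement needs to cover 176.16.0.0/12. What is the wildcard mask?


Subnet mask: 255.240.0.0
Wildcard = 255.255.255.255 - subnet mask
255 - 255 = 0
255 - 240 = 15
255 - 0 = 255
255 - 0 = 255
Wildcard: 0.15.255.255


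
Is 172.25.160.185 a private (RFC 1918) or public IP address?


RFC 1918 private ranges:
  10.0.0.0/8 (10.0.0.0 - 10.255.255.255)
  172.16.0.0/12 (172.16.0.0 - 172.31.255.255)
  192.168.0.0/16 (192.168.0.0 - 192.168.255.255)
Private (in 172.16.0.0/12)


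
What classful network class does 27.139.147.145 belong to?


First octet: 27
Binary: 00011011
0xxxxxxx -> Class A (1-126)
Class A, default mask 255.0.0.0 (/8)


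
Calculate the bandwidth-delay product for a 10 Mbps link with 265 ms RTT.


BDP = bandwidth * RTT
= 10 Mbps * 265 ms
= 10 * 1e6 * 265 / 1000 bits
= 2650000 bits
= 331250 bytes
= 323.4863 KB
BDP = 2650000 bits (331250 bytes)


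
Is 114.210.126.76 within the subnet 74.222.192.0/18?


Subnet network: 74.222.192.0
Test IP AND mask: 114.210.64.0
No, 114.210.126.76 is not in 74.222.192.0/18


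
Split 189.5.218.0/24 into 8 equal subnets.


New prefix = 24 + 3 = 27
Each subnet has 32 addresses
  189.5.218.0/27
  189.5.218.32/27
  189.5.218.64/27
  189.5.218.96/27
  189.5.218.128/27
  189.5.218.160/27
  189.5.218.192/27
  189.5.218.224/27
Subnets: 189.5.218.0/27, 189.5.218.32/27, 189.5.218.64/27, 189.5.218.96/27, 189.5.218.128/27, 189.5.218.160/27, 189.5.218.192/27, 189.5.218.224/27


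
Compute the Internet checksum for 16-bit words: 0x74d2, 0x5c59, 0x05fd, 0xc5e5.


Sum all words (with carry folding):
+ 0x74d2 = 0x74d2
+ 0x5c59 = 0xd12b
+ 0x05fd = 0xd728
+ 0xc5e5 = 0x9d0e
One's complement: ~0x9d0e
Checksum = 0x62f1


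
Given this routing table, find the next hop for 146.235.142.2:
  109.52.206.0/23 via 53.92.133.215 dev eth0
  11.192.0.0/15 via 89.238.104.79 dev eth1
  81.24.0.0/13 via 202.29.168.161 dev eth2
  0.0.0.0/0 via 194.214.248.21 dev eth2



Longest prefix match for 146.235.142.2:
  /23 109.52.206.0: no
  /15 11.192.0.0: no
  /13 81.24.0.0: no
  /0 0.0.0.0: MATCH
Selected: next-hop 194.214.248.21 via eth2 (matched /0)


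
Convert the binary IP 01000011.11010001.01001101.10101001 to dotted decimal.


01000011 = 67
11010001 = 209
01001101 = 77
10101001 = 169
IP: 67.209.77.169


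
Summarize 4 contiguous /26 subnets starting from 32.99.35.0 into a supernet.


Original prefix: /26
Number of subnets: 4 = 2^2
New prefix = 26 - 2 = 24
Supernet: 32.99.35.0/24


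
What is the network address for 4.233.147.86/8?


IP:   00000100.11101001.10010011.01010110
Mask: 11111111.00000000.00000000.00000000
AND operation:
Net:  00000100.00000000.00000000.00000000
Network: 4.0.0.0/8


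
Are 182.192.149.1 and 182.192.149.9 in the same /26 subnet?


Mask: 255.255.255.192
182.192.149.1 AND mask = 182.192.149.0
182.192.149.9 AND mask = 182.192.149.0
Yes, same subnet (182.192.149.0)


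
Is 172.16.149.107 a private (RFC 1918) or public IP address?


RFC 1918 private ranges:
  10.0.0.0/8 (10.0.0.0 - 10.255.255.255)
  172.16.0.0/12 (172.16.0.0 - 172.31.255.255)
  192.168.0.0/16 (192.168.0.0 - 192.168.255.255)
Private (in 172.16.0.0/12)


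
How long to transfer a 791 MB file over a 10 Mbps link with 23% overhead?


Effective throughput = 10 * (1 - 23/100) = 7.7 Mbps
File size in Mb = 791 * 8 = 6328 Mb
Time = 6328 / 7.7
Time = 821.8182 seconds


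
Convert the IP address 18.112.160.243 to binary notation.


18 = 00010010
112 = 01110000
160 = 10100000
243 = 11110011
Binary: 00010010.01110000.10100000.11110011


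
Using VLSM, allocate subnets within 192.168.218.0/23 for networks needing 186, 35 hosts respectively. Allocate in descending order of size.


186 hosts -> /24 (254 usable): 192.168.218.0/24
35 hosts -> /26 (62 usable): 192.168.219.0/26
Allocation: 192.168.218.0/24 (186 hosts, 254 usable); 192.168.219.0/26 (35 hosts, 62 usable)


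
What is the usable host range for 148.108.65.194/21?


Network: 148.108.64.0
Broadcast: 148.108.71.255
First usable = network + 1
Last usable = broadcast - 1
Range: 148.108.64.1 to 148.108.71.254


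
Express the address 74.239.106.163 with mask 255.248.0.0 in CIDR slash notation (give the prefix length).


Binary: 11111111.11111000.00000000.00000000
Count leading 1s
Prefix: /13


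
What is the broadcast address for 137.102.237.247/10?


Network: 137.64.0.0/10
Host bits = 22
Set all host bits to 1:
Broadcast: 137.127.255.255


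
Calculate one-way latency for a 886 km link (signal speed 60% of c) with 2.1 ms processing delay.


Speed = 0.6 * 3e5 km/s = 180000 km/s
Propagation delay = 886 / 180000 = 0.0049 s = 4.9222 ms
Processing delay = 2.1 ms
Total one-way latency = 7.0222 ms


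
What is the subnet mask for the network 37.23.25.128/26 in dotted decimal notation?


/26 means 26 network bits, 6 host bits
Binary: 11111111111111111111111111000000
Mask: 255.255.255.192


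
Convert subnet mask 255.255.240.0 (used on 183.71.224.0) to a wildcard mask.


Subnet mask: 255.255.240.0
Wildcard = 255.255.255.255 - subnet mask
255 - 255 = 0
255 - 255 = 0
255 - 240 = 15
255 - 0 = 255
Wildcard: 0.0.15.255


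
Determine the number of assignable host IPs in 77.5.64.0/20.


Host bits = 32 - 20 = 12
Total addresses = 2^12 = 4096
Usable = total - 2 (network and broadcast)
Usable hosts: 4094


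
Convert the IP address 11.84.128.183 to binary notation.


11 = 00001011
84 = 01010100
128 = 10000000
183 = 10110111
Binary: 00001011.01010100.10000000.10110111


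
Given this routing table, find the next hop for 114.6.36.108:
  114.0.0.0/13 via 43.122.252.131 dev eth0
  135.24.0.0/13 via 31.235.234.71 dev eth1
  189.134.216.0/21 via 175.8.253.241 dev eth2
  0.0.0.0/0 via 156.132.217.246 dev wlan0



Longest prefix match for 114.6.36.108:
  /13 114.0.0.0: MATCH
  /13 135.24.0.0: no
  /21 189.134.216.0: no
  /0 0.0.0.0: MATCH
Selected: next-hop 43.122.252.131 via eth0 (matched /13)


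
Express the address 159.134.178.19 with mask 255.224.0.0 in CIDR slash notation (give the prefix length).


Binary: 11111111.11100000.00000000.00000000
Count leading 1s
Prefix: /11


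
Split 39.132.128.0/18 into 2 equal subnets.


New prefix = 18 + 1 = 19
Each subnet has 8192 addresses
  39.132.128.0/19
  39.132.160.0/19
Subnets: 39.132.128.0/19, 39.132.160.0/19


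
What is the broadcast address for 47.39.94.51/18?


Network: 47.39.64.0/18
Host bits = 14
Set all host bits to 1:
Broadcast: 47.39.127.255


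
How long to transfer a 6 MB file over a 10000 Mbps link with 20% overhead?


Effective throughput = 10000 * (1 - 20/100) = 8000 Mbps
File size in Mb = 6 * 8 = 48 Mb
Time = 48 / 8000
Time = 0.006 seconds


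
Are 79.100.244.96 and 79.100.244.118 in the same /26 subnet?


Mask: 255.255.255.192
79.100.244.96 AND mask = 79.100.244.64
79.100.244.118 AND mask = 79.100.244.64
Yes, same subnet (79.100.244.64)


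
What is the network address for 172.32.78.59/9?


IP:   10101100.00100000.01001110.00111011
Mask: 11111111.10000000.00000000.00000000
AND operation:
Net:  10101100.00000000.00000000.00000000
Network: 172.0.0.0/9


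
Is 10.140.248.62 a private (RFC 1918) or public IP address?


RFC 1918 private ranges:
  10.0.0.0/8 (10.0.0.0 - 10.255.255.255)
  172.16.0.0/12 (172.16.0.0 - 172.31.255.255)
  192.168.0.0/16 (192.168.0.0 - 192.168.255.255)
Private (in 10.0.0.0/8)


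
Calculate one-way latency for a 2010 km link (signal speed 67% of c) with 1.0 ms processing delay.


Speed = 0.67 * 3e5 km/s = 201000 km/s
Propagation delay = 2010 / 201000 = 0.01 s = 10 ms
Processing delay = 1.0 ms
Total one-way latency = 11 ms


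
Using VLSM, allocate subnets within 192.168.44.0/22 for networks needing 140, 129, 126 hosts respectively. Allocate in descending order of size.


140 hosts -> /24 (254 usable): 192.168.44.0/24
129 hosts -> /24 (254 usable): 192.168.45.0/24
126 hosts -> /25 (126 usable): 192.168.46.0/25
Allocation: 192.168.44.0/24 (140 hosts, 254 usable); 192.168.45.0/24 (129 hosts, 254 usable); 192.168.46.0/25 (126 hosts, 126 usable)


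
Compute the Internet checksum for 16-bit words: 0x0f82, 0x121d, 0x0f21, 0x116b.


Sum all words (with carry folding):
+ 0x0f82 = 0x0f82
+ 0x121d = 0x219f
+ 0x0f21 = 0x30c0
+ 0x116b = 0x422b
One's complement: ~0x422b
Checksum = 0xbdd4


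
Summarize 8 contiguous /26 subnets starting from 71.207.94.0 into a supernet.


Original prefix: /26
Number of subnets: 8 = 2^3
New prefix = 26 - 3 = 23
Supernet: 71.207.94.0/23


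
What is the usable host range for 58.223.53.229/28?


Network: 58.223.53.224
Broadcast: 58.223.53.239
First usable = network + 1
Last usable = broadcast - 1
Range: 58.223.53.225 to 58.223.53.238


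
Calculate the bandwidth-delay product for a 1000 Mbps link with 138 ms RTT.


BDP = bandwidth * RTT
= 1000 Mbps * 138 ms
= 1000 * 1e6 * 138 / 1000 bits
= 138000000 bits
= 17250000 bytes
= 16845.7031 KB
BDP = 138000000 bits (17250000 bytes)


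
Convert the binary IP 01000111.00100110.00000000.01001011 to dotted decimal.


01000111 = 71
00100110 = 38
00000000 = 0
01001011 = 75
IP: 71.38.0.75


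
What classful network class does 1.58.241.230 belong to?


First octet: 1
Binary: 00000001
0xxxxxxx -> Class A (1-126)
Class A, default mask 255.0.0.0 (/8)


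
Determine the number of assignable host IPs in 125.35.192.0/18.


Host bits = 32 - 18 = 14
Total addresses = 2^14 = 16384
Usable = total - 2 (network and broadcast)
Usable hosts: 16382


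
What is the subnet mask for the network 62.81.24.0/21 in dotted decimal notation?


/21 means 21 network bits, 11 host bits
Binary: 11111111111111111111100000000000
Mask: 255.255.248.0


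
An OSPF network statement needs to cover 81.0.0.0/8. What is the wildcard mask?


Subnet mask: 255.0.0.0
Wildcard = 255.255.255.255 - subnet mask
255 - 255 = 0
255 - 0 = 255
255 - 0 = 255
255 - 0 = 255
Wildcard: 0.255.255.255


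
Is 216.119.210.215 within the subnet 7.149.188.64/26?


Subnet network: 7.149.188.64
Test IP AND mask: 216.119.210.192
No, 216.119.210.215 is not in 7.149.188.64/26


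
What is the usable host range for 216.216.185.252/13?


Network: 216.216.0.0
Broadcast: 216.223.255.255
First usable = network + 1
Last usable = broadcast - 1
Range: 216.216.0.1 to 216.223.255.254


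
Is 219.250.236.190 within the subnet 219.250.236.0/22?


Subnet network: 219.250.236.0
Test IP AND mask: 219.250.236.0
Yes, 219.250.236.190 is in 219.250.236.0/22


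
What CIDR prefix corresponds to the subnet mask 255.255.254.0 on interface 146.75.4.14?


Binary: 11111111.11111111.11111110.00000000
Count leading 1s
Prefix: /23


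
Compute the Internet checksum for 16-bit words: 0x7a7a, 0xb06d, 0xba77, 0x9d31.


Sum all words (with carry folding):
+ 0x7a7a = 0x7a7a
+ 0xb06d = 0x2ae8
+ 0xba77 = 0xe55f
+ 0x9d31 = 0x8291
One's complement: ~0x8291
Checksum = 0x7d6e
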